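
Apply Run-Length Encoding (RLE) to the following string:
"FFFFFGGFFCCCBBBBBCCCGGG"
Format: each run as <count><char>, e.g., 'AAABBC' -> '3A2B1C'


Scanning runs left to right:
  i=0: run of 'F' x 5 -> '5F'
  i=5: run of 'G' x 2 -> '2G'
  i=7: run of 'F' x 2 -> '2F'
  i=9: run of 'C' x 3 -> '3C'
  i=12: run of 'B' x 5 -> '5B'
  i=17: run of 'C' x 3 -> '3C'
  i=20: run of 'G' x 3 -> '3G'

RLE = 5F2G2F3C5B3C3G


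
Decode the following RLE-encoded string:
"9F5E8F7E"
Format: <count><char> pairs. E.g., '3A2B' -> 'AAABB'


Expanding each <count><char> pair:
  9F -> 'FFFFFFFFF'
  5E -> 'EEEEE'
  8F -> 'FFFFFFFF'
  7E -> 'EEEEEEE'

Decoded = FFFFFFFFFEEEEEFFFFFFFFEEEEEEE


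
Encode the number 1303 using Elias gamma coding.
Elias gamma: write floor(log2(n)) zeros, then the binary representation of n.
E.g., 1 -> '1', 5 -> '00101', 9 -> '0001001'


num_bits = floor(log2(1303)) + 1 = 11
leading_zeros = num_bits - 1 = 10
binary(1303) = 10100010111

Elias gamma(1303) = '0000000000' + '10100010111' = 000000000010100010111 (21 bits)


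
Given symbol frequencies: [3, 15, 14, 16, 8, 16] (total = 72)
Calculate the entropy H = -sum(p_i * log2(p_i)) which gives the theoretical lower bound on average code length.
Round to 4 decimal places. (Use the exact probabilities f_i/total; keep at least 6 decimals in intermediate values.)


Per-symbol terms -p_i * log2(p_i) with p_i = f_i/72:
  p = 3/72 = 0.041667: log2(p) = -4.584963, -p*log2(p) = 0.191040
  p = 15/72 = 0.208333: log2(p) = -2.263034, -p*log2(p) = 0.471466
  p = 14/72 = 0.194444: log2(p) = -2.362570, -p*log2(p) = 0.459389
  p = 16/72 = 0.222222: log2(p) = -2.169925, -p*log2(p) = 0.482206
  p = 8/72 = 0.111111: log2(p) = -3.169925, -p*log2(p) = 0.352214
  p = 16/72 = 0.222222: log2(p) = -2.169925, -p*log2(p) = 0.482206
H = 0.191040 + 0.471466 + 0.459389 + 0.482206 + 0.352214 + 0.482206 = 2.438521

H = 2.4385 bits/symbol


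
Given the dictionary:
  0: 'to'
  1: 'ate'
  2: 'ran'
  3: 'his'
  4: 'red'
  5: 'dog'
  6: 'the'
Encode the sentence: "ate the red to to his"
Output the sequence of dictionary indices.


Look up each word in the dictionary:
  'ate' -> 1
  'the' -> 6
  'red' -> 4
  'to' -> 0
  'to' -> 0
  'his' -> 3

Encoded: [1, 6, 4, 0, 0, 3]


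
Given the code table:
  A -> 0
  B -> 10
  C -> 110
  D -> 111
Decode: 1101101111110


Decoding:
110 -> C
110 -> C
111 -> D
111 -> D
0 -> A


Result: CCDDA


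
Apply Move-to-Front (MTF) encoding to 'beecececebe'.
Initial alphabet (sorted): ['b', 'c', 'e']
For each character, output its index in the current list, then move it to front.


MTF encoding:
'b': index 0 in ['b', 'c', 'e'] -> ['b', 'c', 'e']
'e': index 2 in ['b', 'c', 'e'] -> ['e', 'b', 'c']
'e': index 0 in ['e', 'b', 'c'] -> ['e', 'b', 'c']
'c': index 2 in ['e', 'b', 'c'] -> ['c', 'e', 'b']
'e': index 1 in ['c', 'e', 'b'] -> ['e', 'c', 'b']
'c': index 1 in ['e', 'c', 'b'] -> ['c', 'e', 'b']
'e': index 1 in ['c', 'e', 'b'] -> ['e', 'c', 'b']
'c': index 1 in ['e', 'c', 'b'] -> ['c', 'e', 'b']
'e': index 1 in ['c', 'e', 'b'] -> ['e', 'c', 'b']
'b': index 2 in ['e', 'c', 'b'] -> ['b', 'e', 'c']
'e': index 1 in ['b', 'e', 'c'] -> ['e', 'b', 'c']


Output: [0, 2, 0, 2, 1, 1, 1, 1, 1, 2, 1]


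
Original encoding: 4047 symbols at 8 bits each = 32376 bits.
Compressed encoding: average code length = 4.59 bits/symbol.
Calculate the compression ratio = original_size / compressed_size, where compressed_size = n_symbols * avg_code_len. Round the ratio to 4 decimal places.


original_size = n_symbols * orig_bits = 4047 * 8 = 32376 bits
compressed_size = n_symbols * avg_code_len = 4047 * 4.59 = 18575.73 bits
ratio = original_size / compressed_size = 32376 / 18575.73 = 1.7429

Compression ratio = 1.7429


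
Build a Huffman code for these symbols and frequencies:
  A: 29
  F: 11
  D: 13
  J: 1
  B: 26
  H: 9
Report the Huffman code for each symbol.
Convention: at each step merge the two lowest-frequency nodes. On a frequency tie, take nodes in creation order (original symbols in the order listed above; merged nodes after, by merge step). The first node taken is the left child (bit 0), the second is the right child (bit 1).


Huffman tree construction:
Step 1: Merge J(1) + H(9) = 10
Step 2: Merge (J+H)(10) + F(11) = 21
Step 3: Merge D(13) + ((J+H)+F)(21) = 34
Step 4: Merge B(26) + A(29) = 55
Step 5: Merge (D+((J+H)+F))(34) + (B+A)(55) = 89
Read each symbol's code off the tree from the root (left child = 0, right child = 1).

Codes:
  A: 11 (length 2)
  F: 011 (length 3)
  D: 00 (length 2)
  J: 0100 (length 4)
  B: 10 (length 2)
  H: 0101 (length 4)
Average code length: 209/89 = 2.3483 bits/symbol


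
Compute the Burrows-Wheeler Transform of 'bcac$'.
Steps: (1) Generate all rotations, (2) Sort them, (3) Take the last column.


Rotations (sorted):
  0: $bcac -> last char: c
  1: ac$bc -> last char: c
  2: bcac$ -> last char: $
  3: c$bca -> last char: a
  4: cac$b -> last char: b


BWT = cc$ab


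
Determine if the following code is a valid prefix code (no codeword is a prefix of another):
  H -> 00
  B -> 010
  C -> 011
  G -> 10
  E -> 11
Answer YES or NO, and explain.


Checking each pair (does one codeword prefix another?):
  H='00' vs B='010': no prefix
  H='00' vs C='011': no prefix
  H='00' vs G='10': no prefix
  H='00' vs E='11': no prefix
  B='010' vs H='00': no prefix
  B='010' vs C='011': no prefix
  B='010' vs G='10': no prefix
  B='010' vs E='11': no prefix
  C='011' vs H='00': no prefix
  C='011' vs B='010': no prefix
  C='011' vs G='10': no prefix
  C='011' vs E='11': no prefix
  G='10' vs H='00': no prefix
  G='10' vs B='010': no prefix
  G='10' vs C='011': no prefix
  G='10' vs E='11': no prefix
  E='11' vs H='00': no prefix
  E='11' vs B='010': no prefix
  E='11' vs C='011': no prefix
  E='11' vs G='10': no prefix
No violation found over all pairs.

YES -- this is a valid prefix code. No codeword is a prefix of any other codeword.


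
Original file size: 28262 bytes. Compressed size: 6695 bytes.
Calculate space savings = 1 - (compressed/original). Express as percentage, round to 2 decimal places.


ratio = compressed/original = 6695/28262 = 0.236891
savings = 1 - ratio = 1 - 0.236891 = 0.763109
as a percentage: 0.763109 * 100 = 76.31%

Space savings = 1 - 6695/28262 = 76.31%


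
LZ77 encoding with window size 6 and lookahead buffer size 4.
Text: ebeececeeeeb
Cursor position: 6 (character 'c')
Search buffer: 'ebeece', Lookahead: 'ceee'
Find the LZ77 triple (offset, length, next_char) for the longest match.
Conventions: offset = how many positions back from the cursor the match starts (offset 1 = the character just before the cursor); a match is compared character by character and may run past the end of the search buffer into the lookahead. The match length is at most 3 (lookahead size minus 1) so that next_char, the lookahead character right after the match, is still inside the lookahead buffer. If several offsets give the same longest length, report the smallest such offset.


Try each offset into the search buffer:
  offset=1 (pos 5, char 'e'): match length 0
  offset=2 (pos 4, char 'c'): match length 2
  offset=3 (pos 3, char 'e'): match length 0
  offset=4 (pos 2, char 'e'): match length 0
  offset=5 (pos 1, char 'b'): match length 0
  offset=6 (pos 0, char 'e'): match length 0
Longest match has length 2 at offset 2.
next_char = character at position 6 + 2 = 8 -> 'e'

Best match: offset=2, length=2 (matching 'ce' starting at position 4)
LZ77 triple: (2, 2, 'e')


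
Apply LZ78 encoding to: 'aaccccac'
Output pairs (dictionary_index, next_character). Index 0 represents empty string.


LZ78 encoding steps:
Dictionary: {0: ''}
Step 1: w='' (idx 0), next='a' -> output (0, 'a'), add 'a' as idx 1
Step 2: w='a' (idx 1), next='c' -> output (1, 'c'), add 'ac' as idx 2
Step 3: w='' (idx 0), next='c' -> output (0, 'c'), add 'c' as idx 3
Step 4: w='c' (idx 3), next='c' -> output (3, 'c'), add 'cc' as idx 4
Step 5: w='ac' (idx 2), end of input -> output (2, '')


Encoded: [(0, 'a'), (1, 'c'), (0, 'c'), (3, 'c'), (2, '')]


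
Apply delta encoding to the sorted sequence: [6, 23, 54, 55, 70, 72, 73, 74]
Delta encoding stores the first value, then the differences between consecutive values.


First value: 6
Deltas:
  23 - 6 = 17
  54 - 23 = 31
  55 - 54 = 1
  70 - 55 = 15
  72 - 70 = 2
  73 - 72 = 1
  74 - 73 = 1


Delta encoded: [6, 17, 31, 1, 15, 2, 1, 1]


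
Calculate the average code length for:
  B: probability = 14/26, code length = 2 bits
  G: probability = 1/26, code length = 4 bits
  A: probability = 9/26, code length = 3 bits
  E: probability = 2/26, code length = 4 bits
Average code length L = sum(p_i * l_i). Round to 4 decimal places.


Weighted contributions p_i * l_i:
  B: (14/26) * 2 = 28/26
  G: (1/26) * 4 = 4/26
  A: (9/26) * 3 = 27/26
  E: (2/26) * 4 = 8/26
Sum = (28 + 4 + 27 + 8)/26 = 67/26

L = 67/26 = 2.5769 bits/symbol


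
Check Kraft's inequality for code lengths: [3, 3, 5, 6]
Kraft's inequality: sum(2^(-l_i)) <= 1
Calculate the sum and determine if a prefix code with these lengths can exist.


Sum = 2^(-3) + 2^(-3) + 2^(-5) + 2^(-6)
    = 0.125 + 0.125 + 0.03125 + 0.015625
    = 19/64 = 0.296875
Since 0.296875 <= 1, Kraft's inequality IS satisfied.
A prefix code with these lengths CAN exist.

Kraft sum = 0.296875. Satisfied.


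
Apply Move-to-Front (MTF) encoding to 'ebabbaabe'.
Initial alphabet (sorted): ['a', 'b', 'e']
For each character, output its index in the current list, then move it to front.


MTF encoding:
'e': index 2 in ['a', 'b', 'e'] -> ['e', 'a', 'b']
'b': index 2 in ['e', 'a', 'b'] -> ['b', 'e', 'a']
'a': index 2 in ['b', 'e', 'a'] -> ['a', 'b', 'e']
'b': index 1 in ['a', 'b', 'e'] -> ['b', 'a', 'e']
'b': index 0 in ['b', 'a', 'e'] -> ['b', 'a', 'e']
'a': index 1 in ['b', 'a', 'e'] -> ['a', 'b', 'e']
'a': index 0 in ['a', 'b', 'e'] -> ['a', 'b', 'e']
'b': index 1 in ['a', 'b', 'e'] -> ['b', 'a', 'e']
'e': index 2 in ['b', 'a', 'e'] -> ['e', 'b', 'a']


Output: [2, 2, 2, 1, 0, 1, 0, 1, 2]


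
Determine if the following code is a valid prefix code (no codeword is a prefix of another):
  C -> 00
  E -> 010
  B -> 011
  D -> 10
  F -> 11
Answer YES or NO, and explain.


Checking each pair (does one codeword prefix another?):
  C='00' vs E='010': no prefix
  C='00' vs B='011': no prefix
  C='00' vs D='10': no prefix
  C='00' vs F='11': no prefix
  E='010' vs C='00': no prefix
  E='010' vs B='011': no prefix
  E='010' vs D='10': no prefix
  E='010' vs F='11': no prefix
  B='011' vs C='00': no prefix
  B='011' vs E='010': no prefix
  B='011' vs D='10': no prefix
  B='011' vs F='11': no prefix
  D='10' vs C='00': no prefix
  D='10' vs E='010': no prefix
  D='10' vs B='011': no prefix
  D='10' vs F='11': no prefix
  F='11' vs C='00': no prefix
  F='11' vs E='010': no prefix
  F='11' vs B='011': no prefix
  F='11' vs D='10': no prefix
No violation found over all pairs.

YES -- this is a valid prefix code. No codeword is a prefix of any other codeword.


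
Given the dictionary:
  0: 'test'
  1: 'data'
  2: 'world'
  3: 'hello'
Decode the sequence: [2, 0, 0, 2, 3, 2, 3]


Look up each index in the dictionary:
  2 -> 'world'
  0 -> 'test'
  0 -> 'test'
  2 -> 'world'
  3 -> 'hello'
  2 -> 'world'
  3 -> 'hello'

Decoded: "world test test world hello world hello"


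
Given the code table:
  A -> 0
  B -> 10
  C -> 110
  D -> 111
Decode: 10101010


Decoding:
10 -> B
10 -> B
10 -> B
10 -> B


Result: BBBB


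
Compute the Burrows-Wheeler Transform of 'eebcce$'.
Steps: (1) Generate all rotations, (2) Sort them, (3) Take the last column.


Rotations (sorted):
  0: $eebcce -> last char: e
  1: bcce$ee -> last char: e
  2: cce$eeb -> last char: b
  3: ce$eebc -> last char: c
  4: e$eebcc -> last char: c
  5: ebcce$e -> last char: e
  6: eebcce$ -> last char: $


BWT = eebcce$


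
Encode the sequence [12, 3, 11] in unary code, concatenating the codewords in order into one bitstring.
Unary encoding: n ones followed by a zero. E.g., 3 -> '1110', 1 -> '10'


Encode each number as n ones followed by a terminating 0:
  12 -> 1111111111110 (13 bits)
  3 -> 1110 (4 bits)
  11 -> 111111111110 (12 bits)
Total length = 13 + 4 + 12 = 29 bits.

Unary([12, 3, 11]) = 11111111111101110111111111110 (29 bits)


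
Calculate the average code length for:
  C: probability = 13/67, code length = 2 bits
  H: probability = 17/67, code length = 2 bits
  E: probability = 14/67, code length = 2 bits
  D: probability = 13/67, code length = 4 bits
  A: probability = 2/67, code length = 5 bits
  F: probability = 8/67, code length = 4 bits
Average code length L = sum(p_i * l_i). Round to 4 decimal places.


Weighted contributions p_i * l_i:
  C: (13/67) * 2 = 26/67
  H: (17/67) * 2 = 34/67
  E: (14/67) * 2 = 28/67
  D: (13/67) * 4 = 52/67
  A: (2/67) * 5 = 10/67
  F: (8/67) * 4 = 32/67
Sum = (26 + 34 + 28 + 52 + 10 + 32)/67 = 182/67

L = 182/67 = 2.7164 bits/symbol


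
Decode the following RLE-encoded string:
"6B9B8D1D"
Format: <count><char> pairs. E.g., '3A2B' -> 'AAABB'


Expanding each <count><char> pair:
  6B -> 'BBBBBB'
  9B -> 'BBBBBBBBB'
  8D -> 'DDDDDDDD'
  1D -> 'D'

Decoded = BBBBBBBBBBBBBBBDDDDDDDDD


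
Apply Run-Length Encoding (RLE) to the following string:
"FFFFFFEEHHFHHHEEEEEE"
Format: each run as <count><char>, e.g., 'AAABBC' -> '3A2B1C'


Scanning runs left to right:
  i=0: run of 'F' x 6 -> '6F'
  i=6: run of 'E' x 2 -> '2E'
  i=8: run of 'H' x 2 -> '2H'
  i=10: run of 'F' x 1 -> '1F'
  i=11: run of 'H' x 3 -> '3H'
  i=14: run of 'E' x 6 -> '6E'

RLE = 6F2E2H1F3H6E


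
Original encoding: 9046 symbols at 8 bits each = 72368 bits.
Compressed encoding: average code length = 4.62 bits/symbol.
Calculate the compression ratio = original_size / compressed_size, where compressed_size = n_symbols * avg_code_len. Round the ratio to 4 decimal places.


original_size = n_symbols * orig_bits = 9046 * 8 = 72368 bits
compressed_size = n_symbols * avg_code_len = 9046 * 4.62 = 41792.52 bits
ratio = original_size / compressed_size = 72368 / 41792.52 = 1.7316

Compression ratio = 1.7316


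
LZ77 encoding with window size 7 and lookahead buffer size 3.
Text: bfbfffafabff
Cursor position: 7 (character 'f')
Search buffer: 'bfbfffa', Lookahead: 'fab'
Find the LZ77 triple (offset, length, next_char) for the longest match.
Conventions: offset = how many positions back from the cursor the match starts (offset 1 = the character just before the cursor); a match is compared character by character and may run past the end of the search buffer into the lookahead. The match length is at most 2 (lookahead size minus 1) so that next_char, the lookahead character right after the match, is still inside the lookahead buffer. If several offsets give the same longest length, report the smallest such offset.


Try each offset into the search buffer:
  offset=1 (pos 6, char 'a'): match length 0
  offset=2 (pos 5, char 'f'): match length 2
  offset=3 (pos 4, char 'f'): match length 1
  offset=4 (pos 3, char 'f'): match length 1
  offset=5 (pos 2, char 'b'): match length 0
  offset=6 (pos 1, char 'f'): match length 1
  offset=7 (pos 0, char 'b'): match length 0
Longest match has length 2 at offset 2.
next_char = character at position 7 + 2 = 9 -> 'b'

Best match: offset=2, length=2 (matching 'fa' starting at position 5)
LZ77 triple: (2, 2, 'b')


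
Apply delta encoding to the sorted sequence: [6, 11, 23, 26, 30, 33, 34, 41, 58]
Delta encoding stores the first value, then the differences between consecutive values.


First value: 6
Deltas:
  11 - 6 = 5
  23 - 11 = 12
  26 - 23 = 3
  30 - 26 = 4
  33 - 30 = 3
  34 - 33 = 1
  41 - 34 = 7
  58 - 41 = 17


Delta encoded: [6, 5, 12, 3, 4, 3, 1, 7, 17]


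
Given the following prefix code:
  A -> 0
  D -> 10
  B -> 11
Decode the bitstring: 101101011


Decoding step by step:
Bits 10 -> D
Bits 11 -> B
Bits 0 -> A
Bits 10 -> D
Bits 11 -> B


Decoded message: DBADB


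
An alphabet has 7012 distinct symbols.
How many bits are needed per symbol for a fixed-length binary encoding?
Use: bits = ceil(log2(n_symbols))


log2(7012) = 12.7756
Bracket: 2^12 = 4096 < 7012 <= 2^13 = 8192
So ceil(log2(7012)) = 13

bits = ceil(log2(7012)) = ceil(12.7756) = 13 bits


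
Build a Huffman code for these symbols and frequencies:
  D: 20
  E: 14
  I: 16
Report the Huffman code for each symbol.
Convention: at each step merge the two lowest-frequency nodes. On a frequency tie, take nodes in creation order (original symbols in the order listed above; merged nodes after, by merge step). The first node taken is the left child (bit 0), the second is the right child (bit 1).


Huffman tree construction:
Step 1: Merge E(14) + I(16) = 30
Step 2: Merge D(20) + (E+I)(30) = 50
Read each symbol's code off the tree from the root (left child = 0, right child = 1).

Codes:
  D: 0 (length 1)
  E: 10 (length 2)
  I: 11 (length 2)
Average code length: 80/50 = 1.6000 bits/symbol


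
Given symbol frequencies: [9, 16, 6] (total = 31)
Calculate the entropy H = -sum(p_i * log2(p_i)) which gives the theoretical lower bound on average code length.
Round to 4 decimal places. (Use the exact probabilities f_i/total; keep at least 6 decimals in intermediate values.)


Per-symbol terms -p_i * log2(p_i) with p_i = f_i/31:
  p = 9/31 = 0.290323: log2(p) = -1.784271, -p*log2(p) = 0.518014
  p = 16/31 = 0.516129: log2(p) = -0.954196, -p*log2(p) = 0.492488
  p = 6/31 = 0.193548: log2(p) = -2.369234, -p*log2(p) = 0.458561
H = 0.518014 + 0.492488 + 0.458561 = 1.469063

H = 1.4691 bits/symbol


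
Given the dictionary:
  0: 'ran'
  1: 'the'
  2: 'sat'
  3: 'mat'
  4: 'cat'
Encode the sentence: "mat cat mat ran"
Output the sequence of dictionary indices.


Look up each word in the dictionary:
  'mat' -> 3
  'cat' -> 4
  'mat' -> 3
  'ran' -> 0

Encoded: [3, 4, 3, 0]


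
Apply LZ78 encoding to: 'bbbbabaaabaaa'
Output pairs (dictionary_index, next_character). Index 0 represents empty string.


LZ78 encoding steps:
Dictionary: {0: ''}
Step 1: w='' (idx 0), next='b' -> output (0, 'b'), add 'b' as idx 1
Step 2: w='b' (idx 1), next='b' -> output (1, 'b'), add 'bb' as idx 2
Step 3: w='b' (idx 1), next='a' -> output (1, 'a'), add 'ba' as idx 3
Step 4: w='ba' (idx 3), next='a' -> output (3, 'a'), add 'baa' as idx 4
Step 5: w='' (idx 0), next='a' -> output (0, 'a'), add 'a' as idx 5
Step 6: w='baa' (idx 4), next='a' -> output (4, 'a'), add 'baaa' as idx 6


Encoded: [(0, 'b'), (1, 'b'), (1, 'a'), (3, 'a'), (0, 'a'), (4, 'a')]


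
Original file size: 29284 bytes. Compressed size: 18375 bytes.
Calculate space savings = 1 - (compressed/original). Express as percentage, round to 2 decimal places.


ratio = compressed/original = 18375/29284 = 0.627476
savings = 1 - ratio = 1 - 0.627476 = 0.372524
as a percentage: 0.372524 * 100 = 37.25%

Space savings = 1 - 18375/29284 = 37.25%


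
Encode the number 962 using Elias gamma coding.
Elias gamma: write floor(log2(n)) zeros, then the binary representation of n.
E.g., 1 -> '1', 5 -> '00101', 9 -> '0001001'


num_bits = floor(log2(962)) + 1 = 10
leading_zeros = num_bits - 1 = 9
binary(962) = 1111000010

Elias gamma(962) = '000000000' + '1111000010' = 0000000001111000010 (19 bits)


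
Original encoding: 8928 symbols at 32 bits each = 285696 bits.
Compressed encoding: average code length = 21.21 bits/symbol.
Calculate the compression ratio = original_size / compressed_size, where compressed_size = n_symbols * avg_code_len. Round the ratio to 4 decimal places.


original_size = n_symbols * orig_bits = 8928 * 32 = 285696 bits
compressed_size = n_symbols * avg_code_len = 8928 * 21.21 = 189362.88 bits
ratio = original_size / compressed_size = 285696 / 189362.88 = 1.5087

Compression ratio = 1.5087


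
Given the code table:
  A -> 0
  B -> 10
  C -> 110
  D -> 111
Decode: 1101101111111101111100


Decoding:
110 -> C
110 -> C
111 -> D
111 -> D
110 -> C
111 -> D
110 -> C
0 -> A


Result: CCDDCDCA


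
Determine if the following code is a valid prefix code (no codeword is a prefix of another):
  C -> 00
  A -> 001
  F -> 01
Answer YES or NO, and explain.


Checking each pair (does one codeword prefix another?):
  C='00' vs A='001': prefix -- VIOLATION

NO -- this is NOT a valid prefix code. C (00) is a prefix of A (001).


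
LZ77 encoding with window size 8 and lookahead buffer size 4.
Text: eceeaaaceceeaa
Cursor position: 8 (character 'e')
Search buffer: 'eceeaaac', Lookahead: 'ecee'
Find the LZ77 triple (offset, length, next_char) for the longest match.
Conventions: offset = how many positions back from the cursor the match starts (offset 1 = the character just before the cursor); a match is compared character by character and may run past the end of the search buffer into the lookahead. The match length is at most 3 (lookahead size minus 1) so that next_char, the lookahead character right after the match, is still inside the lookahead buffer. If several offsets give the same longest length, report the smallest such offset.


Try each offset into the search buffer:
  offset=1 (pos 7, char 'c'): match length 0
  offset=2 (pos 6, char 'a'): match length 0
  offset=3 (pos 5, char 'a'): match length 0
  offset=4 (pos 4, char 'a'): match length 0
  offset=5 (pos 3, char 'e'): match length 1
  offset=6 (pos 2, char 'e'): match length 1
  offset=7 (pos 1, char 'c'): match length 0
  offset=8 (pos 0, char 'e'): match length 3
Longest match has length 3 at offset 8.
next_char = character at position 8 + 3 = 11 -> 'e'

Best match: offset=8, length=3 (matching 'ece' starting at position 0)
LZ77 triple: (8, 3, 'e')


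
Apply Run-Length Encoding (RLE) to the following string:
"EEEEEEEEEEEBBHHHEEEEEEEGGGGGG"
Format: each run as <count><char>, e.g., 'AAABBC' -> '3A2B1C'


Scanning runs left to right:
  i=0: run of 'E' x 11 -> '11E'
  i=11: run of 'B' x 2 -> '2B'
  i=13: run of 'H' x 3 -> '3H'
  i=16: run of 'E' x 7 -> '7E'
  i=23: run of 'G' x 6 -> '6G'

RLE = 11E2B3H7E6G


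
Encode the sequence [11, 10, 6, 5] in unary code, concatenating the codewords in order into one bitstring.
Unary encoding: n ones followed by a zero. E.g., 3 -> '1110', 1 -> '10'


Encode each number as n ones followed by a terminating 0:
  11 -> 111111111110 (12 bits)
  10 -> 11111111110 (11 bits)
  6 -> 1111110 (7 bits)
  5 -> 111110 (6 bits)
Total length = 12 + 11 + 7 + 6 = 36 bits.

Unary([11, 10, 6, 5]) = 111111111110111111111101111110111110 (36 bits)


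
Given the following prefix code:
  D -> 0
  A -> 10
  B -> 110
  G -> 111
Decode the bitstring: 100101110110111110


Decoding step by step:
Bits 10 -> A
Bits 0 -> D
Bits 10 -> A
Bits 111 -> G
Bits 0 -> D
Bits 110 -> B
Bits 111 -> G
Bits 110 -> B


Decoded message: ADAGDBGB


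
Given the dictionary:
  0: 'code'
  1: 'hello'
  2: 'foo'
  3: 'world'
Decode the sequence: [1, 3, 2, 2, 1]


Look up each index in the dictionary:
  1 -> 'hello'
  3 -> 'world'
  2 -> 'foo'
  2 -> 'foo'
  1 -> 'hello'

Decoded: "hello world foo foo hello"


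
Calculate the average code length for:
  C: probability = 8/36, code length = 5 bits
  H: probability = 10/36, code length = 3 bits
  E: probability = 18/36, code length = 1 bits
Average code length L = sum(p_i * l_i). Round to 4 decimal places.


Weighted contributions p_i * l_i:
  C: (8/36) * 5 = 40/36
  H: (10/36) * 3 = 30/36
  E: (18/36) * 1 = 18/36
Sum = (40 + 30 + 18)/36 = 88/36

L = 88/36 = 2.4444 bits/symbol


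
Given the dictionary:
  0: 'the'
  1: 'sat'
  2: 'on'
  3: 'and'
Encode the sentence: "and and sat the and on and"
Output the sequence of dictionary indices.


Look up each word in the dictionary:
  'and' -> 3
  'and' -> 3
  'sat' -> 1
  'the' -> 0
  'and' -> 3
  'on' -> 2
  'and' -> 3

Encoded: [3, 3, 1, 0, 3, 2, 3]


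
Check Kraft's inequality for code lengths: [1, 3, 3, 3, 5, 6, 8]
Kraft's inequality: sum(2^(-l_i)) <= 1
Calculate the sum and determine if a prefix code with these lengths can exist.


Sum = 2^(-1) + 2^(-3) + 2^(-3) + 2^(-3) + 2^(-5) + 2^(-6) + 2^(-8)
    = 0.5 + 0.125 + 0.125 + 0.125 + 0.03125 + 0.015625 + 0.00390625
    = 237/256 = 0.92578125
Since 0.92578125 <= 1, Kraft's inequality IS satisfied.
A prefix code with these lengths CAN exist.

Kraft sum = 0.92578125. Satisfied.


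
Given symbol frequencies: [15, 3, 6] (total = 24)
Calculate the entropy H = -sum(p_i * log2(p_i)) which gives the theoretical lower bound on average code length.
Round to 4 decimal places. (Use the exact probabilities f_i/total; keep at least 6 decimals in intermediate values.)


Per-symbol terms -p_i * log2(p_i) with p_i = f_i/24:
  p = 15/24 = 0.625000: log2(p) = -0.678072, -p*log2(p) = 0.423795
  p = 3/24 = 0.125000: log2(p) = -3.000000, -p*log2(p) = 0.375000
  p = 6/24 = 0.250000: log2(p) = -2.000000, -p*log2(p) = 0.500000
H = 0.423795 + 0.375000 + 0.500000 = 1.298795

H = 1.2988 bits/symbol


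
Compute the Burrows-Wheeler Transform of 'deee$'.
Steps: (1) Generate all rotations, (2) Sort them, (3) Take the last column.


Rotations (sorted):
  0: $deee -> last char: e
  1: deee$ -> last char: $
  2: e$dee -> last char: e
  3: ee$de -> last char: e
  4: eee$d -> last char: d


BWT = e$eed


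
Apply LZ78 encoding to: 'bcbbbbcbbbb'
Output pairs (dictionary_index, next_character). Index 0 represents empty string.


LZ78 encoding steps:
Dictionary: {0: ''}
Step 1: w='' (idx 0), next='b' -> output (0, 'b'), add 'b' as idx 1
Step 2: w='' (idx 0), next='c' -> output (0, 'c'), add 'c' as idx 2
Step 3: w='b' (idx 1), next='b' -> output (1, 'b'), add 'bb' as idx 3
Step 4: w='bb' (idx 3), next='c' -> output (3, 'c'), add 'bbc' as idx 4
Step 5: w='bb' (idx 3), next='b' -> output (3, 'b'), add 'bbb' as idx 5
Step 6: w='b' (idx 1), end of input -> output (1, '')


Encoded: [(0, 'b'), (0, 'c'), (1, 'b'), (3, 'c'), (3, 'b'), (1, '')]


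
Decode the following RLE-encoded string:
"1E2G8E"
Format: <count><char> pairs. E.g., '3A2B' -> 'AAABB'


Expanding each <count><char> pair:
  1E -> 'E'
  2G -> 'GG'
  8E -> 'EEEEEEEE'

Decoded = EGGEEEEEEEE


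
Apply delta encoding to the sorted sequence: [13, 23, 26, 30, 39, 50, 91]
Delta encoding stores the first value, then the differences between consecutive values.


First value: 13
Deltas:
  23 - 13 = 10
  26 - 23 = 3
  30 - 26 = 4
  39 - 30 = 9
  50 - 39 = 11
  91 - 50 = 41


Delta encoded: [13, 10, 3, 4, 9, 11, 41]


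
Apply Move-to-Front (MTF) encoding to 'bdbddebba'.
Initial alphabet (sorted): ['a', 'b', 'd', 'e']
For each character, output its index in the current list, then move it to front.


MTF encoding:
'b': index 1 in ['a', 'b', 'd', 'e'] -> ['b', 'a', 'd', 'e']
'd': index 2 in ['b', 'a', 'd', 'e'] -> ['d', 'b', 'a', 'e']
'b': index 1 in ['d', 'b', 'a', 'e'] -> ['b', 'd', 'a', 'e']
'd': index 1 in ['b', 'd', 'a', 'e'] -> ['d', 'b', 'a', 'e']
'd': index 0 in ['d', 'b', 'a', 'e'] -> ['d', 'b', 'a', 'e']
'e': index 3 in ['d', 'b', 'a', 'e'] -> ['e', 'd', 'b', 'a']
'b': index 2 in ['e', 'd', 'b', 'a'] -> ['b', 'e', 'd', 'a']
'b': index 0 in ['b', 'e', 'd', 'a'] -> ['b', 'e', 'd', 'a']
'a': index 3 in ['b', 'e', 'd', 'a'] -> ['a', 'b', 'e', 'd']


Output: [1, 2, 1, 1, 0, 3, 2, 0, 3]


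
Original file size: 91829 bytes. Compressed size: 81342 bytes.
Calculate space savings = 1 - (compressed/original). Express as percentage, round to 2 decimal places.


ratio = compressed/original = 81342/91829 = 0.885799
savings = 1 - ratio = 1 - 0.885799 = 0.114201
as a percentage: 0.114201 * 100 = 11.42%

Space savings = 1 - 81342/91829 = 11.42%


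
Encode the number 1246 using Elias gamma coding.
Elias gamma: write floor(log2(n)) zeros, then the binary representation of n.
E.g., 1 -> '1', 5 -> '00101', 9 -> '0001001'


num_bits = floor(log2(1246)) + 1 = 11
leading_zeros = num_bits - 1 = 10
binary(1246) = 10011011110

Elias gamma(1246) = '0000000000' + '10011011110' = 000000000010011011110 (21 bits)


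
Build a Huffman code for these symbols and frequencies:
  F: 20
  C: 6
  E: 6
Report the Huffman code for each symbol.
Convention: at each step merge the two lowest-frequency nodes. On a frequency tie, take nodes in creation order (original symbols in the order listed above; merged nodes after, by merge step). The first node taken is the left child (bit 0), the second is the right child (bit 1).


Huffman tree construction:
Step 1: Merge C(6) + E(6) = 12
Step 2: Merge (C+E)(12) + F(20) = 32
Read each symbol's code off the tree from the root (left child = 0, right child = 1).

Codes:
  F: 1 (length 1)
  C: 00 (length 2)
  E: 01 (length 2)
Average code length: 44/32 = 1.3750 bits/symbol


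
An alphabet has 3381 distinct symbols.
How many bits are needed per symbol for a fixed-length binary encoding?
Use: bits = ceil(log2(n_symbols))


log2(3381) = 11.7232
Bracket: 2^11 = 2048 < 3381 <= 2^12 = 4096
So ceil(log2(3381)) = 12

bits = ceil(log2(3381)) = ceil(11.7232) = 12 bits


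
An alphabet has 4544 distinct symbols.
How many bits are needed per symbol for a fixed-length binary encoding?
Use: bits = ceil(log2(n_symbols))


log2(4544) = 12.1497
Bracket: 2^12 = 4096 < 4544 <= 2^13 = 8192
So ceil(log2(4544)) = 13

bits = ceil(log2(4544)) = ceil(12.1497) = 13 bits


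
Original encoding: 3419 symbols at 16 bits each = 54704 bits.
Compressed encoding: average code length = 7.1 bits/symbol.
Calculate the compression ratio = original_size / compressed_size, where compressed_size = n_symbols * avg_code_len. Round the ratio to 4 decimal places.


original_size = n_symbols * orig_bits = 3419 * 16 = 54704 bits
compressed_size = n_symbols * avg_code_len = 3419 * 7.1 = 24274.9 bits
ratio = original_size / compressed_size = 54704 / 24274.9 = 2.2535

Compression ratio = 2.2535


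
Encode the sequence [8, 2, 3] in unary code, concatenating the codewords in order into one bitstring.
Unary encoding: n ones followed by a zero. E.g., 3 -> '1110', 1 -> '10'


Encode each number as n ones followed by a terminating 0:
  8 -> 111111110 (9 bits)
  2 -> 110 (3 bits)
  3 -> 1110 (4 bits)
Total length = 9 + 3 + 4 = 16 bits.

Unary([8, 2, 3]) = 1111111101101110 (16 bits)


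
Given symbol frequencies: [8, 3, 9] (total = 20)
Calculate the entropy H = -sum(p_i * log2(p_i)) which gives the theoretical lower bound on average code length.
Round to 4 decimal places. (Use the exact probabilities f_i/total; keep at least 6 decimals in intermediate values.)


Per-symbol terms -p_i * log2(p_i) with p_i = f_i/20:
  p = 8/20 = 0.400000: log2(p) = -1.321928, -p*log2(p) = 0.528771
  p = 3/20 = 0.150000: log2(p) = -2.736966, -p*log2(p) = 0.410545
  p = 9/20 = 0.450000: log2(p) = -1.152003, -p*log2(p) = 0.518401
H = 0.528771 + 0.410545 + 0.518401 = 1.457717

H = 1.4577 bits/symbol


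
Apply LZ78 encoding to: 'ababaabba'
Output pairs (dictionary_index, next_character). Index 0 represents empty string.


LZ78 encoding steps:
Dictionary: {0: ''}
Step 1: w='' (idx 0), next='a' -> output (0, 'a'), add 'a' as idx 1
Step 2: w='' (idx 0), next='b' -> output (0, 'b'), add 'b' as idx 2
Step 3: w='a' (idx 1), next='b' -> output (1, 'b'), add 'ab' as idx 3
Step 4: w='a' (idx 1), next='a' -> output (1, 'a'), add 'aa' as idx 4
Step 5: w='b' (idx 2), next='b' -> output (2, 'b'), add 'bb' as idx 5
Step 6: w='a' (idx 1), end of input -> output (1, '')


Encoded: [(0, 'a'), (0, 'b'), (1, 'b'), (1, 'a'), (2, 'b'), (1, '')]


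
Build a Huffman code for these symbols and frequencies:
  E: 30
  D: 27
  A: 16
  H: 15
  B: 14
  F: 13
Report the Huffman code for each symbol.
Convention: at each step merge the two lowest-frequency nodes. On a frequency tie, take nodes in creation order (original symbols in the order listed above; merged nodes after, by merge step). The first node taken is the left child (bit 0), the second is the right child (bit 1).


Huffman tree construction:
Step 1: Merge F(13) + B(14) = 27
Step 2: Merge H(15) + A(16) = 31
Step 3: Merge D(27) + (F+B)(27) = 54
Step 4: Merge E(30) + (H+A)(31) = 61
Step 5: Merge (D+(F+B))(54) + (E+(H+A))(61) = 115
Read each symbol's code off the tree from the root (left child = 0, right child = 1).

Codes:
  E: 10 (length 2)
  D: 00 (length 2)
  A: 111 (length 3)
  H: 110 (length 3)
  B: 011 (length 3)
  F: 010 (length 3)
Average code length: 288/115 = 2.5043 bits/symbol


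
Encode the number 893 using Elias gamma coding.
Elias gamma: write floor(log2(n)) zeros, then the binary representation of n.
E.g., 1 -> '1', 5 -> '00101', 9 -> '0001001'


num_bits = floor(log2(893)) + 1 = 10
leading_zeros = num_bits - 1 = 9
binary(893) = 1101111101

Elias gamma(893) = '000000000' + '1101111101' = 0000000001101111101 (19 bits)


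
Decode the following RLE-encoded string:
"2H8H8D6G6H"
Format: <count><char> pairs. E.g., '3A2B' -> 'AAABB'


Expanding each <count><char> pair:
  2H -> 'HH'
  8H -> 'HHHHHHHH'
  8D -> 'DDDDDDDD'
  6G -> 'GGGGGG'
  6H -> 'HHHHHH'

Decoded = HHHHHHHHHHDDDDDDDDGGGGGGHHHHHH


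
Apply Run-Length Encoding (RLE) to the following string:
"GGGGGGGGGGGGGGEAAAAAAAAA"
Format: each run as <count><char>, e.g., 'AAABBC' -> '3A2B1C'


Scanning runs left to right:
  i=0: run of 'G' x 14 -> '14G'
  i=14: run of 'E' x 1 -> '1E'
  i=15: run of 'A' x 9 -> '9A'

RLE = 14G1E9A


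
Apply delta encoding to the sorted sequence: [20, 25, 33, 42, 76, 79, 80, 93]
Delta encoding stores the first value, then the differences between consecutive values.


First value: 20
Deltas:
  25 - 20 = 5
  33 - 25 = 8
  42 - 33 = 9
  76 - 42 = 34
  79 - 76 = 3
  80 - 79 = 1
  93 - 80 = 13


Delta encoded: [20, 5, 8, 9, 34, 3, 1, 13]


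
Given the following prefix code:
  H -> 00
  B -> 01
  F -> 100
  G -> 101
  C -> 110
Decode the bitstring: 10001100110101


Decoding step by step:
Bits 100 -> F
Bits 01 -> B
Bits 100 -> F
Bits 110 -> C
Bits 101 -> G


Decoded message: FBFCG


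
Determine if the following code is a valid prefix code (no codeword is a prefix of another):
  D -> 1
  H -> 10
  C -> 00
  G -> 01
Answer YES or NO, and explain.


Checking each pair (does one codeword prefix another?):
  D='1' vs H='10': prefix -- VIOLATION

NO -- this is NOT a valid prefix code. D (1) is a prefix of H (10).


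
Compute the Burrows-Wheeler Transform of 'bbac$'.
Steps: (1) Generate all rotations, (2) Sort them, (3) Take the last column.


Rotations (sorted):
  0: $bbac -> last char: c
  1: ac$bb -> last char: b
  2: bac$b -> last char: b
  3: bbac$ -> last char: $
  4: c$bba -> last char: a


BWT = cbb$a


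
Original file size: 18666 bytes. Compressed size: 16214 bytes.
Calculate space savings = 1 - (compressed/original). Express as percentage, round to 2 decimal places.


ratio = compressed/original = 16214/18666 = 0.868638
savings = 1 - ratio = 1 - 0.868638 = 0.131362
as a percentage: 0.131362 * 100 = 13.14%

Space savings = 1 - 16214/18666 = 13.14%


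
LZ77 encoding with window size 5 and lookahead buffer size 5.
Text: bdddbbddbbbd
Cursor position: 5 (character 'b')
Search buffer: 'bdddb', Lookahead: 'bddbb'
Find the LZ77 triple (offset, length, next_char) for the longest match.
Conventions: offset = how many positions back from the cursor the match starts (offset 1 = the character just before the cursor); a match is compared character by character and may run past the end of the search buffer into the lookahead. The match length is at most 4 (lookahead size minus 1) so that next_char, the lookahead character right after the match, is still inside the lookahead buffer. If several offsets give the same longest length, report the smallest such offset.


Try each offset into the search buffer:
  offset=1 (pos 4, char 'b'): match length 1
  offset=2 (pos 3, char 'd'): match length 0
  offset=3 (pos 2, char 'd'): match length 0
  offset=4 (pos 1, char 'd'): match length 0
  offset=5 (pos 0, char 'b'): match length 3
Longest match has length 3 at offset 5.
next_char = character at position 5 + 3 = 8 -> 'b'

Best match: offset=5, length=3 (matching 'bdd' starting at position 0)
LZ77 triple: (5, 3, 'b')


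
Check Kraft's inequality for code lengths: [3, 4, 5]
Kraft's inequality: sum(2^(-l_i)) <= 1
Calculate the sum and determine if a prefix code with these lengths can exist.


Sum = 2^(-3) + 2^(-4) + 2^(-5)
    = 0.125 + 0.0625 + 0.03125
    = 7/32 = 0.21875
Since 0.21875 <= 1, Kraft's inequality IS satisfied.
A prefix code with these lengths CAN exist.

Kraft sum = 0.21875. Satisfied.


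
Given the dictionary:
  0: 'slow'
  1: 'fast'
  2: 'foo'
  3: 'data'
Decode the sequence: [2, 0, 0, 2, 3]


Look up each index in the dictionary:
  2 -> 'foo'
  0 -> 'slow'
  0 -> 'slow'
  2 -> 'foo'
  3 -> 'data'

Decoded: "foo slow slow foo data"


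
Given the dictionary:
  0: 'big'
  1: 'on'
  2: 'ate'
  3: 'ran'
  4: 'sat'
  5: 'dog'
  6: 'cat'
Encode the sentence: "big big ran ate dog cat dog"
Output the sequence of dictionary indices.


Look up each word in the dictionary:
  'big' -> 0
  'big' -> 0
  'ran' -> 3
  'ate' -> 2
  'dog' -> 5
  'cat' -> 6
  'dog' -> 5

Encoded: [0, 0, 3, 2, 5, 6, 5]


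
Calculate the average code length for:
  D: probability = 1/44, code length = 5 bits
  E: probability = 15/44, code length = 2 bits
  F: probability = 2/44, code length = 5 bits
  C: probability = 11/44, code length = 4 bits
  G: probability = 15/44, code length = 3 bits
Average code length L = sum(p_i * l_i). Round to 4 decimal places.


Weighted contributions p_i * l_i:
  D: (1/44) * 5 = 5/44
  E: (15/44) * 2 = 30/44
  F: (2/44) * 5 = 10/44
  C: (11/44) * 4 = 44/44
  G: (15/44) * 3 = 45/44
Sum = (5 + 30 + 10 + 44 + 45)/44 = 134/44

L = 134/44 = 3.0455 bits/symbol


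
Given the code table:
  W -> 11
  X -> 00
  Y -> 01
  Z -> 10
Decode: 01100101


Decoding:
01 -> Y
10 -> Z
01 -> Y
01 -> Y


Result: YZYY


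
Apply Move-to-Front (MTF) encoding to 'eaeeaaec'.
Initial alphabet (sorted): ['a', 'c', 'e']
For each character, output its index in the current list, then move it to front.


MTF encoding:
'e': index 2 in ['a', 'c', 'e'] -> ['e', 'a', 'c']
'a': index 1 in ['e', 'a', 'c'] -> ['a', 'e', 'c']
'e': index 1 in ['a', 'e', 'c'] -> ['e', 'a', 'c']
'e': index 0 in ['e', 'a', 'c'] -> ['e', 'a', 'c']
'a': index 1 in ['e', 'a', 'c'] -> ['a', 'e', 'c']
'a': index 0 in ['a', 'e', 'c'] -> ['a', 'e', 'c']
'e': index 1 in ['a', 'e', 'c'] -> ['e', 'a', 'c']
'c': index 2 in ['e', 'a', 'c'] -> ['c', 'e', 'a']


Output: [2, 1, 1, 0, 1, 0, 1, 2]


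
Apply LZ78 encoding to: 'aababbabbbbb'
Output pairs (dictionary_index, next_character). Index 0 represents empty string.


LZ78 encoding steps:
Dictionary: {0: ''}
Step 1: w='' (idx 0), next='a' -> output (0, 'a'), add 'a' as idx 1
Step 2: w='a' (idx 1), next='b' -> output (1, 'b'), add 'ab' as idx 2
Step 3: w='ab' (idx 2), next='b' -> output (2, 'b'), add 'abb' as idx 3
Step 4: w='abb' (idx 3), next='b' -> output (3, 'b'), add 'abbb' as idx 4
Step 5: w='' (idx 0), next='b' -> output (0, 'b'), add 'b' as idx 5
Step 6: w='b' (idx 5), end of input -> output (5, '')


Encoded: [(0, 'a'), (1, 'b'), (2, 'b'), (3, 'b'), (0, 'b'), (5, '')]


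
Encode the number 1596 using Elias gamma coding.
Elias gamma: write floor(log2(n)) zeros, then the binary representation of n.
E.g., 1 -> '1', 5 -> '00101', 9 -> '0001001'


num_bits = floor(log2(1596)) + 1 = 11
leading_zeros = num_bits - 1 = 10
binary(1596) = 11000111100

Elias gamma(1596) = '0000000000' + '11000111100' = 000000000011000111100 (21 bits)


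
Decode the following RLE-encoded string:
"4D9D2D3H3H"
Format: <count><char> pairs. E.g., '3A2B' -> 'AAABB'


Expanding each <count><char> pair:
  4D -> 'DDDD'
  9D -> 'DDDDDDDDD'
  2D -> 'DD'
  3H -> 'HHH'
  3H -> 'HHH'

Decoded = DDDDDDDDDDDDDDDHHHHHH


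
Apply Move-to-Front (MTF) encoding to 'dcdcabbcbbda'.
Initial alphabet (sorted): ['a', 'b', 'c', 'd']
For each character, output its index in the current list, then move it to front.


MTF encoding:
'd': index 3 in ['a', 'b', 'c', 'd'] -> ['d', 'a', 'b', 'c']
'c': index 3 in ['d', 'a', 'b', 'c'] -> ['c', 'd', 'a', 'b']
'd': index 1 in ['c', 'd', 'a', 'b'] -> ['d', 'c', 'a', 'b']
'c': index 1 in ['d', 'c', 'a', 'b'] -> ['c', 'd', 'a', 'b']
'a': index 2 in ['c', 'd', 'a', 'b'] -> ['a', 'c', 'd', 'b']
'b': index 3 in ['a', 'c', 'd', 'b'] -> ['b', 'a', 'c', 'd']
'b': index 0 in ['b', 'a', 'c', 'd'] -> ['b', 'a', 'c', 'd']
'c': index 2 in ['b', 'a', 'c', 'd'] -> ['c', 'b', 'a', 'd']
'b': index 1 in ['c', 'b', 'a', 'd'] -> ['b', 'c', 'a', 'd']
'b': index 0 in ['b', 'c', 'a', 'd'] -> ['b', 'c', 'a', 'd']
'd': index 3 in ['b', 'c', 'a', 'd'] -> ['d', 'b', 'c', 'a']
'a': index 3 in ['d', 'b', 'c', 'a'] -> ['a', 'd', 'b', 'c']


Output: [3, 3, 1, 1, 2, 3, 0, 2, 1, 0, 3, 3]
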